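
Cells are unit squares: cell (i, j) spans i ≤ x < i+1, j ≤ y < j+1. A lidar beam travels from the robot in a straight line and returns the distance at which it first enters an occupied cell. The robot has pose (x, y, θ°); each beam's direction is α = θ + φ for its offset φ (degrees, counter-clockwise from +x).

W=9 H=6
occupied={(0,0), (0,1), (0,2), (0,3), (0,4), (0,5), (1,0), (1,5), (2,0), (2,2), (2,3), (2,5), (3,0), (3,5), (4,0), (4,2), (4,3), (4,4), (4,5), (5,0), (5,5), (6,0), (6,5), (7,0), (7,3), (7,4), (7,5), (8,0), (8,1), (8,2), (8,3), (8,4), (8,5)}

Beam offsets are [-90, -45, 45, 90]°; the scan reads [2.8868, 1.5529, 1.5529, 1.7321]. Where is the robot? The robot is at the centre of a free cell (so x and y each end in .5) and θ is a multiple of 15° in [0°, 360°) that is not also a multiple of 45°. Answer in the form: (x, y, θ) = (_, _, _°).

Candidates: 21 free-cell centres × 16 headings = 336 poses. Raycast each; keep the one whose scan matches to 4 dp.
  (6.5, 3.5, 120°): beam 1 = 0.5774 ≠ 2.8868 ✗
  (3.5, 3.5, 195°): beam 1 = 1.5529 ≠ 2.8868 ✗
  (5.5, 2.5, 105°): beam 1 = 1.9319 ≠ 2.8868 ✗
  (5.5, 3.5, 165°): beam 1 = 1.5529 ≠ 2.8868 ✗
  (5.5, 2.5, 285°): beam 1 = 0.5176 ≠ 2.8868 ✗
  …
  (6.5, 2.5, 210°): r_1=2.8868, r_2=1.5529, r_3=1.5529, r_4=1.7321 — all match ✓
No second candidate reproduces the full scan.

(x, y, θ) = (6.5, 2.5, 210°)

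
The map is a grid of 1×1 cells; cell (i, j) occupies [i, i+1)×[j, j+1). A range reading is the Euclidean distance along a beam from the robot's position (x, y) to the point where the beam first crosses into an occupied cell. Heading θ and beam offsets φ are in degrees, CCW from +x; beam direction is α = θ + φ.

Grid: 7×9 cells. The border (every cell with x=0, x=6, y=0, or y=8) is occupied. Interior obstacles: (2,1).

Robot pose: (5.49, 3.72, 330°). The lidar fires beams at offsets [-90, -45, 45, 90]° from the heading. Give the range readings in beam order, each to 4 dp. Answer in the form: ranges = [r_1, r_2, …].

beam 1: φ=-90°, α=240°
  dir = (cos 240°, sin 240°) = (-0.5000, -0.8660); from cell (5,3)
  next x-line at t=0.9800, next y-line at t=0.8314; Δt_x=2.0000, Δt_y=1.1547
    y: enter (5,2) at t=0.8314
    x: enter (4,2) at t=0.9800
    y: enter (4,1) at t=1.9861
    x: enter (3,1) at t=2.9800
    y: enter (3,0) at t=3.1408 ← occupied
  → r_1 = 3.1408
beam 2: φ=-45°, α=285°
  dir = (cos 285°, sin 285°) = (0.2588, -0.9659); from cell (5,3)
  next x-line at t=1.9705, next y-line at t=0.7454; Δt_x=3.8637, Δt_y=1.0353
    y: enter (5,2) at t=0.7454
    y: enter (5,1) at t=1.7807
    x: enter (6,1) at t=1.9705 ← occupied
  → r_2 = 1.9705
beam 3: φ=45°, α=15°
  dir = (cos 15°, sin 15°) = (0.9659, 0.2588); from cell (5,3)
  next x-line at t=0.5280, next y-line at t=1.0818; Δt_x=1.0353, Δt_y=3.8637
    x: enter (6,3) at t=0.5280 ← occupied
  → r_3 = 0.5280
beam 4: φ=90°, α=60°
  dir = (cos 60°, sin 60°) = (0.5000, 0.8660); from cell (5,3)
  next x-line at t=1.0200, next y-line at t=0.3233; Δt_x=2.0000, Δt_y=1.1547
    y: enter (5,4) at t=0.3233
    x: enter (6,4) at t=1.0200 ← occupied
  → r_4 = 1.0200

ranges = [3.1408, 1.9705, 0.5280, 1.0200]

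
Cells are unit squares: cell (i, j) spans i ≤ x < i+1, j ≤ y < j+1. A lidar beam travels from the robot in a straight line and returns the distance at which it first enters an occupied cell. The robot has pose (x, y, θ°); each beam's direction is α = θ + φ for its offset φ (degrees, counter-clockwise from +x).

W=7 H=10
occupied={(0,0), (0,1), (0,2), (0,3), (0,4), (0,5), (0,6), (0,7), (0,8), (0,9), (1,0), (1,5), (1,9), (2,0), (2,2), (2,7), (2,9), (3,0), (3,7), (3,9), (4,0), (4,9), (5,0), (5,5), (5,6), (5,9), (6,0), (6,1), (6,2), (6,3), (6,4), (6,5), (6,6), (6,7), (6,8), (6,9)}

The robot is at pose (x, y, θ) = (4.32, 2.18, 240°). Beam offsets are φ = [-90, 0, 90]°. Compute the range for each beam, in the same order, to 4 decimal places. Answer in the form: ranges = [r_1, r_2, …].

beam 1: φ=-90°, α=150°
  direction (-0.8660, 0.5000); cell (4,2); t to first gridline: x 0.3695, y 1.6400 (then +1.1547 / +2.0000)
    (3,2) via x @ 0.3695
    (2,2) via x @ 1.5242  # hit
  → r_1 = 1.5242
beam 2: φ=0°, α=240°
  direction (-0.5000, -0.8660); cell (4,2); t to first gridline: x 0.6400, y 0.2078 (then +2.0000 / +1.1547)
    (4,1) via y @ 0.2078
    (3,1) via x @ 0.6400
    (3,0) via y @ 1.3625  # hit
  → r_2 = 1.3625
beam 3: φ=90°, α=330°
  direction (0.8660, -0.5000); cell (4,2); t to first gridline: x 0.7852, y 0.3600 (then +1.1547 / +2.0000)
    (4,1) via y @ 0.3600
    (5,1) via x @ 0.7852
    (6,1) via x @ 1.9399  # hit
  → r_3 = 1.9399

ranges = [1.5242, 1.3625, 1.9399]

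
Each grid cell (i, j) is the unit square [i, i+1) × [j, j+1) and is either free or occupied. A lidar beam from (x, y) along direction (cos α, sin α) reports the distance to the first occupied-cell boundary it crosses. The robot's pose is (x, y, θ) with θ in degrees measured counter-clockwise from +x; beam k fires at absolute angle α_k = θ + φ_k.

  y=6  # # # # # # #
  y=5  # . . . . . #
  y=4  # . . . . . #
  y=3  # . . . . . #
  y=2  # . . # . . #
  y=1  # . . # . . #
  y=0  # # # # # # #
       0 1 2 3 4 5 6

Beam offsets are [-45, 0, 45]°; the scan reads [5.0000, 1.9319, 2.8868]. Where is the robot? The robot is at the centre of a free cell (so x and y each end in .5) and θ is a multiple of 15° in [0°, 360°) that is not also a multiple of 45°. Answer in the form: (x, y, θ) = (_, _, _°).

(x, y, θ) = (5.5, 3.5, 195°)

Enumerate (i+0.5, j+0.5, θ) over the 23 free cells and 16 admissible headings. For each, cast all 3 beams and compare to the given ranges.
  (5.5, 5.5, 300°): beam 1 = 4.6587 ≠ 5.0000 ✗
  (4.5, 3.5, 300°): beam 1 = 1.9319 ≠ 5.0000 ✗
  (5.5, 4.5, 345°): beam 1 = 1.0000 ≠ 5.0000 ✗
  (1.5, 1.5, 285°): beam 1 = 0.5774 ≠ 5.0000 ✗
  …
  (5.5, 3.5, 195°): r_1=5.0000, r_2=1.9319, r_3=2.8868 — all match ✓
Only this pose fits every beam.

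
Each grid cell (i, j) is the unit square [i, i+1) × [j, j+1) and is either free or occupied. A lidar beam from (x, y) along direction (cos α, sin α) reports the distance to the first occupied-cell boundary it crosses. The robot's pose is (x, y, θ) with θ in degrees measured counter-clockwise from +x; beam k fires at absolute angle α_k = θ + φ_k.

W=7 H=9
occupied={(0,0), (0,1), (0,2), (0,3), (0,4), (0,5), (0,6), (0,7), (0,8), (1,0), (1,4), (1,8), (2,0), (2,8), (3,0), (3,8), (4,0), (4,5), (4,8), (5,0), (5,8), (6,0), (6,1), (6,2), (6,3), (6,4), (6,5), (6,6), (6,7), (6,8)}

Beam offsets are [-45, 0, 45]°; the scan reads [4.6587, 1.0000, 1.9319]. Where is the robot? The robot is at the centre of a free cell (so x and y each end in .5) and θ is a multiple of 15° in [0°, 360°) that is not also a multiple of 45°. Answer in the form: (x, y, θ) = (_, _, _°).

The pose lattice has 33·16 = 528 candidates. Test each by forward raycasting.
  (4.5, 6.5, 30°): beam 1 = 1.5529 ≠ 4.6587 ✗
  (1.5, 6.5, 300°): beam 1 = 1.5529 ≠ 4.6587 ✗
  (1.5, 2.5, 255°): beam 1 = 0.5774 ≠ 4.6587 ✗
  (4.5, 3.5, 105°): beam 1 = 3.0000 ≠ 4.6587 ✗
  (5.5, 3.5, 30°): beam 1 = 0.5176 ≠ 4.6587 ✗
  …
  (5.5, 6.5, 240°): r_1=4.6587, r_2=1.0000, r_3=1.9319 — all match ✓
Only this pose fits every beam.

(x, y, θ) = (5.5, 6.5, 240°)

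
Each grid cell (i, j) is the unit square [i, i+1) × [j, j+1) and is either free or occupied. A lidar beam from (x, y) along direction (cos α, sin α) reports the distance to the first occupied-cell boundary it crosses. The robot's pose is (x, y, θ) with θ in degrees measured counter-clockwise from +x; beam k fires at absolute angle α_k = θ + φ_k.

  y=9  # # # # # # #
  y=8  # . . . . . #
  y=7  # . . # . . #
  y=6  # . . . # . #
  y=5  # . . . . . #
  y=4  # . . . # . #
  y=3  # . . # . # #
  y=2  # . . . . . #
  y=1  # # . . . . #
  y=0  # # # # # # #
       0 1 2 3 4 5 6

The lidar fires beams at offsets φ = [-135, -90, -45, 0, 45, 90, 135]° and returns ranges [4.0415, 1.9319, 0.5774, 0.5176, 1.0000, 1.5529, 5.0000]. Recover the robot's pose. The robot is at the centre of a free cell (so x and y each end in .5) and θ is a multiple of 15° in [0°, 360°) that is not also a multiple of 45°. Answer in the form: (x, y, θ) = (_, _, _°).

(x, y, θ) = (1.5, 3.5, 195°)

Candidates: 34 free-cell centres × 16 headings = 544 poses. Raycast each; keep the one whose scan matches to 4 dp.
  (5.5, 6.5, 255°): beam 1 = 2.8868 ≠ 4.0415 ✗
  (3.5, 8.5, 330°): beam 1 = 2.5882 ≠ 4.0415 ✗
  (1.5, 5.5, 15°): beam 1 = 1.0000 ≠ 4.0415 ✗
  …
  (1.5, 3.5, 195°): r_1=4.0415, r_2=1.9319, r_3=0.5774, r_4=0.5176, r_5=1.0000, r_6=1.5529, r_7=5.0000 — all match ✓
No second candidate reproduces the full scan.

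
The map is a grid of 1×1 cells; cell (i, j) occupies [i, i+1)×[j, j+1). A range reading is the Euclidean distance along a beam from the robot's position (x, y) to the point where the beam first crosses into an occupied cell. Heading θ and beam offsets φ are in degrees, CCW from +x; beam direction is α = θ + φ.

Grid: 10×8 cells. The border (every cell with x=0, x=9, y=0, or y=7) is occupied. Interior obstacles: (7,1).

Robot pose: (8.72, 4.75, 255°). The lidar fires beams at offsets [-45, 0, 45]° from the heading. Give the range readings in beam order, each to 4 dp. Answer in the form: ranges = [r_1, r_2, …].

beam 1: φ=-45°, α=210°
  cosα=-0.8660 sinα=-0.5000 | (8,4) | tMaxX 0.8314 tMaxY 1.5000 | tΔX 1.1547 tΔY 2.0000
    t=0.8314 [x] (7,4)
    t=1.5000 [y] (7,3)
    t=1.9861 [x] (6,3)
    t=3.1408 [x] (5,3)
    t=3.5000 [y] (5,2)
    t=4.2955 [x] (4,2)
    t=5.4502 [x] (3,2)
    t=5.5000 [y] (3,1)
    t=6.6049 [x] (2,1)
    t=7.5000 [y] (2,0) — stop
  → r_1 = 7.5000
beam 2: φ=0°, α=255°
  cosα=-0.2588 sinα=-0.9659 | (8,4) | tMaxX 2.7819 tMaxY 0.7765 | tΔX 3.8637 tΔY 1.0353
    t=0.7765 [y] (8,3)
    t=1.8117 [y] (8,2)
    t=2.7819 [x] (7,2)
    t=2.8470 [y] (7,1) — stop
  → r_2 = 2.8470
beam 3: φ=45°, α=300°
  cosα=0.5000 sinα=-0.8660 | (8,4) | tMaxX 0.5600 tMaxY 0.8660 | tΔX 2.0000 tΔY 1.1547
    t=0.5600 [x] (9,4) — stop
  → r_3 = 0.5600

ranges = [7.5000, 2.8470, 0.5600]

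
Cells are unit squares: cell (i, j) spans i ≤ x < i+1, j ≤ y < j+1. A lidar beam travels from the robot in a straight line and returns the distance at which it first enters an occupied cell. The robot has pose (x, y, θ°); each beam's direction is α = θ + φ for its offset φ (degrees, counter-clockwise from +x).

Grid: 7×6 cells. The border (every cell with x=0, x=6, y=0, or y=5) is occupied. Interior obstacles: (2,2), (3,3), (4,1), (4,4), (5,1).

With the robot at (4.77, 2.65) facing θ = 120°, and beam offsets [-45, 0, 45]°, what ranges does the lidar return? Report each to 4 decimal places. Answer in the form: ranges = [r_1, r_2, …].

beam 1: φ=-45°, α=75°
  cosα=0.2588 sinα=0.9659 | (4,2) | tMaxX 0.8887 tMaxY 0.3623 | tΔX 3.8637 tΔY 1.0353
    t=0.3623 [y] (4,3)
    t=0.8887 [x] (5,3)
    t=1.3976 [y] (5,4)
    t=2.4329 [y] (5,5) — stop
  → r_1 = 2.4329
beam 2: φ=0°, α=120°
  cosα=-0.5000 sinα=0.8660 | (4,2) | tMaxX 1.5400 tMaxY 0.4041 | tΔX 2.0000 tΔY 1.1547
    t=0.4041 [y] (4,3)
    t=1.5400 [x] (3,3) — stop
  → r_2 = 1.5400
beam 3: φ=45°, α=165°
  cosα=-0.9659 sinα=0.2588 | (4,2) | tMaxX 0.7972 tMaxY 1.3523 | tΔX 1.0353 tΔY 3.8637
    t=0.7972 [x] (3,2)
    t=1.3523 [y] (3,3) — stop
  → r_3 = 1.3523

ranges = [2.4329, 1.5400, 1.3523]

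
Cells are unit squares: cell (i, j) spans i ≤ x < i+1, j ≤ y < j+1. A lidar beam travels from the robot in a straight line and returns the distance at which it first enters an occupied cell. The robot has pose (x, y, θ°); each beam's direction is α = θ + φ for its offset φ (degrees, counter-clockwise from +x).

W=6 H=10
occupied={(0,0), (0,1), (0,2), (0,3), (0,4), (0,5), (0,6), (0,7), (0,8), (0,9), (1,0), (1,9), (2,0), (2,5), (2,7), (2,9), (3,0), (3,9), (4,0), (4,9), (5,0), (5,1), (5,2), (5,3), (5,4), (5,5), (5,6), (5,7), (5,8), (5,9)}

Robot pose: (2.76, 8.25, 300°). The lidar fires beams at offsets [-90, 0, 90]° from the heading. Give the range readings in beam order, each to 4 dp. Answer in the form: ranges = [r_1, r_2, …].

beam 1: φ=-90°, α=210°
  cosα=-0.8660 sinα=-0.5000 | (2,8) | tMaxX 0.8776 tMaxY 0.5000 | tΔX 1.1547 tΔY 2.0000
    t=0.5000 [y] (2,7) — stop
  → r_1 = 0.5000
beam 2: φ=0°, α=300°
  cosα=0.5000 sinα=-0.8660 | (2,8) | tMaxX 0.4800 tMaxY 0.2887 | tΔX 2.0000 tΔY 1.1547
    t=0.2887 [y] (2,7) — stop
  → r_2 = 0.2887
beam 3: φ=90°, α=30°
  cosα=0.8660 sinα=0.5000 | (2,8) | tMaxX 0.2771 tMaxY 1.5000 | tΔX 1.1547 tΔY 2.0000
    t=0.2771 [x] (3,8)
    t=1.4318 [x] (4,8)
    t=1.5000 [y] (4,9) — stop
  → r_3 = 1.5000

ranges = [0.5000, 0.2887, 1.5000]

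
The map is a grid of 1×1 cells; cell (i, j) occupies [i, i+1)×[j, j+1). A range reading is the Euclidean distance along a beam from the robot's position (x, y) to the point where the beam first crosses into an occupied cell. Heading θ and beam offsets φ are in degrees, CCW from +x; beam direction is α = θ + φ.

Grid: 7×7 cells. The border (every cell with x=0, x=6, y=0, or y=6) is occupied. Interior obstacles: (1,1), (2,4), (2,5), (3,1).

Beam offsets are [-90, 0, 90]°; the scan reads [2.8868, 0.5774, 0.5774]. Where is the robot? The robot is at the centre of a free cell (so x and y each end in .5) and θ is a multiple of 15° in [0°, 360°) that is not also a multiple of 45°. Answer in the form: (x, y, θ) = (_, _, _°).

Enumerate (i+0.5, j+0.5, θ) over the 21 free cells and 16 admissible headings. For each, cast all 3 beams and compare to the given ranges.
  (1.5, 4.5, 60°): beam 1 = 0.5774 ≠ 2.8868 ✗
  (5.5, 4.5, 285°): beam 1 = 4.6587 ≠ 2.8868 ✗
  (3.5, 4.5, 255°): beam 1 = 0.5176 ≠ 2.8868 ✗
  …
  (3.5, 5.5, 60°): r_1=2.8868, r_2=0.5774, r_3=0.5774 — all match ✓
No second candidate reproduces the full scan.

(x, y, θ) = (3.5, 5.5, 60°)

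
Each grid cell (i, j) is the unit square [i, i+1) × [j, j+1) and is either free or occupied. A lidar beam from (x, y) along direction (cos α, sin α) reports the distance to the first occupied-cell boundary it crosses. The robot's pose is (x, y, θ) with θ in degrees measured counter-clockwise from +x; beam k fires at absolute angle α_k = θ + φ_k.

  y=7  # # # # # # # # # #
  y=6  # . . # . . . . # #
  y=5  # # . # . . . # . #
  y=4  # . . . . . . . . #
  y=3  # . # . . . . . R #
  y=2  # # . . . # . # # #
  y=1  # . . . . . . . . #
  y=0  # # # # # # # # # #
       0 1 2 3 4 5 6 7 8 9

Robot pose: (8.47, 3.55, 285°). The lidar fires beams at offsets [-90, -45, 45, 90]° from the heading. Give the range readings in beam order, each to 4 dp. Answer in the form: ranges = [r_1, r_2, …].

beam 1: φ=-90°, α=195°
  d=(-0.9659,-0.2588)  start (8,3)  tX=0.4866 tY=2.1250  stride 1/|dx|=1.0353 1/|dy|=3.8637
    cross x-line → (7,3), t=0.4866
    cross x-line → (6,3), t=1.5219
    cross y-line → (6,2), t=2.1250
    cross x-line → (5,2), t=2.5571 (wall)
  → r_1 = 2.5571
beam 2: φ=-45°, α=240°
  d=(-0.5000,-0.8660)  start (8,3)  tX=0.9400 tY=0.6351  stride 1/|dx|=2.0000 1/|dy|=1.1547
    cross y-line → (8,2), t=0.6351 (wall)
  → r_2 = 0.6351
beam 3: φ=45°, α=330°
  d=(0.8660,-0.5000)  start (8,3)  tX=0.6120 tY=1.1000  stride 1/|dx|=1.1547 1/|dy|=2.0000
    cross x-line → (9,3), t=0.6120 (wall)
  → r_3 = 0.6120
beam 4: φ=90°, α=15°
  d=(0.9659,0.2588)  start (8,3)  tX=0.5487 tY=1.7387  stride 1/|dx|=1.0353 1/|dy|=3.8637
    cross x-line → (9,3), t=0.5487 (wall)
  → r_4 = 0.5487

ranges = [2.5571, 0.6351, 0.6120, 0.5487]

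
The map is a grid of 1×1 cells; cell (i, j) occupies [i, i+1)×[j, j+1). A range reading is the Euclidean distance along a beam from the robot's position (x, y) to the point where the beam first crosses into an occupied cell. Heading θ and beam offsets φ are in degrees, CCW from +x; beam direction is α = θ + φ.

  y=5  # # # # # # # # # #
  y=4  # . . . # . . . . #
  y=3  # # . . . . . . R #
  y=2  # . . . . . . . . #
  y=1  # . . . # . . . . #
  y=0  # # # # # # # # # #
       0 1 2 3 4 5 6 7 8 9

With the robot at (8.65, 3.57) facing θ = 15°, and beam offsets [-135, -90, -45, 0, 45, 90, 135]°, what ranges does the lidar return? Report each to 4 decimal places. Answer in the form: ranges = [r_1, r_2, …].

ranges = [2.9676, 1.3523, 0.4041, 0.3623, 0.7000, 1.4804, 2.8600]

beam 1: φ=-135°, α=240°
  cosα=-0.5000 sinα=-0.8660 | (8,3) | tMaxX 1.3000 tMaxY 0.6582 | tΔX 2.0000 tΔY 1.1547
    t=0.6582 [y] (8,2)
    t=1.3000 [x] (7,2)
    t=1.8129 [y] (7,1)
    t=2.9676 [y] (7,0) — stop
  → r_1 = 2.9676
beam 2: φ=-90°, α=285°
  cosα=0.2588 sinα=-0.9659 | (8,3) | tMaxX 1.3523 tMaxY 0.5901 | tΔX 3.8637 tΔY 1.0353
    t=0.5901 [y] (8,2)
    t=1.3523 [x] (9,2) — stop
  → r_2 = 1.3523
beam 3: φ=-45°, α=330°
  cosα=0.8660 sinα=-0.5000 | (8,3) | tMaxX 0.4041 tMaxY 1.1400 | tΔX 1.1547 tΔY 2.0000
    t=0.4041 [x] (9,3) — stop
  → r_3 = 0.4041
beam 4: φ=0°, α=15°
  cosα=0.9659 sinα=0.2588 | (8,3) | tMaxX 0.3623 tMaxY 1.6614 | tΔX 1.0353 tΔY 3.8637
    t=0.3623 [x] (9,3) — stop
  → r_4 = 0.3623
beam 5: φ=45°, α=60°
  cosα=0.5000 sinα=0.8660 | (8,3) | tMaxX 0.7000 tMaxY 0.4965 | tΔX 2.0000 tΔY 1.1547
    t=0.4965 [y] (8,4)
    t=0.7000 [x] (9,4) — stop
  → r_5 = 0.7000
beam 6: φ=90°, α=105°
  cosα=-0.2588 sinα=0.9659 | (8,3) | tMaxX 2.5114 tMaxY 0.4452 | tΔX 3.8637 tΔY 1.0353
    t=0.4452 [y] (8,4)
    t=1.4804 [y] (8,5) — stop
  → r_6 = 1.4804
beam 7: φ=135°, α=150°
  cosα=-0.8660 sinα=0.5000 | (8,3) | tMaxX 0.7506 tMaxY 0.8600 | tΔX 1.1547 tΔY 2.0000
    t=0.7506 [x] (7,3)
    t=0.8600 [y] (7,4)
    t=1.9053 [x] (6,4)
    t=2.8600 [y] (6,5) — stop
  → r_7 = 2.8600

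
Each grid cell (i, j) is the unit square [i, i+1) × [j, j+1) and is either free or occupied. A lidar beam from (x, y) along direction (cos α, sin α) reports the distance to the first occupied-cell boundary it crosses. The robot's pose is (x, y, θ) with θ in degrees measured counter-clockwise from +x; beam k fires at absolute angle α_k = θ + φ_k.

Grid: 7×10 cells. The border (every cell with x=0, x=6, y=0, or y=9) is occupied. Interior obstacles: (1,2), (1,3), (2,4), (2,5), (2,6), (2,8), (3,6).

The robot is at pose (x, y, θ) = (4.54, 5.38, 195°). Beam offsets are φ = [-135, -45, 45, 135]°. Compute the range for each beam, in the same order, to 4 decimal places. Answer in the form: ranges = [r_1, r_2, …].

beam 1: φ=-135°, α=60°
  d=(0.5000,0.8660)  start (4,5)  tX=0.9200 tY=0.7159  stride 1/|dx|=2.0000 1/|dy|=1.1547
    cross y-line → (4,6), t=0.7159
    cross x-line → (5,6), t=0.9200
    cross y-line → (5,7), t=1.8706
    cross x-line → (6,7), t=2.9200 (wall)
  → r_1 = 2.9200
beam 2: φ=-45°, α=150°
  d=(-0.8660,0.5000)  start (4,5)  tX=0.6235 tY=1.2400  stride 1/|dx|=1.1547 1/|dy|=2.0000
    cross x-line → (3,5), t=0.6235
    cross y-line → (3,6), t=1.2400 (wall)
  → r_2 = 1.2400
beam 3: φ=45°, α=240°
  d=(-0.5000,-0.8660)  start (4,5)  tX=1.0800 tY=0.4388  stride 1/|dx|=2.0000 1/|dy|=1.1547
    cross y-line → (4,4), t=0.4388
    cross x-line → (3,4), t=1.0800
    cross y-line → (3,3), t=1.5935
    cross y-line → (3,2), t=2.7482
    cross x-line → (2,2), t=3.0800
    cross y-line → (2,1), t=3.9029
    cross y-line → (2,0), t=5.0576 (wall)
  → r_3 = 5.0576
beam 4: φ=135°, α=330°
  d=(0.8660,-0.5000)  start (4,5)  tX=0.5312 tY=0.7600  stride 1/|dx|=1.1547 1/|dy|=2.0000
    cross x-line → (5,5), t=0.5312
    cross y-line → (5,4), t=0.7600
    cross x-line → (6,4), t=1.6859 (wall)
  → r_4 = 1.6859

ranges = [2.9200, 1.2400, 5.0576, 1.6859]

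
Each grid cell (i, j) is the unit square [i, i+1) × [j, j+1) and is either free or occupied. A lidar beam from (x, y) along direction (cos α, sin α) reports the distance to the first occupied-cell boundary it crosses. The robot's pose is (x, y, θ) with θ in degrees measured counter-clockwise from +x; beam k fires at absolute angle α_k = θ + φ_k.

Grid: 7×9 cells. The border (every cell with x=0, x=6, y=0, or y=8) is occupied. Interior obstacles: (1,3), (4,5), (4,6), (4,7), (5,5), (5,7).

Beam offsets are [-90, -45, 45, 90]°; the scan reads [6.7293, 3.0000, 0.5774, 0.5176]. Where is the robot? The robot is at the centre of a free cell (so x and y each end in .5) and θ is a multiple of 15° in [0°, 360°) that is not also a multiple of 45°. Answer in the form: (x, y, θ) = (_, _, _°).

Enumerate (i+0.5, j+0.5, θ) over the 29 free cells and 16 admissible headings. For each, cast all 4 beams and compare to the given ranges.
  (4.5, 1.5, 345°): beam 1 = 0.5176 ≠ 6.7293 ✗
  (3.5, 5.5, 345°): beam 1 = 4.6587 ≠ 6.7293 ✗
  (3.5, 6.5, 240°): beam 1 = 2.8868 ≠ 6.7293 ✗
  …
  (4.5, 1.5, 195°): r_1=6.7293, r_2=3.0000, r_3=0.5774, r_4=0.5176 — all match ✓
Unique over the lattice → pose = (4.5, 1.5, 195°).

(x, y, θ) = (4.5, 1.5, 195°)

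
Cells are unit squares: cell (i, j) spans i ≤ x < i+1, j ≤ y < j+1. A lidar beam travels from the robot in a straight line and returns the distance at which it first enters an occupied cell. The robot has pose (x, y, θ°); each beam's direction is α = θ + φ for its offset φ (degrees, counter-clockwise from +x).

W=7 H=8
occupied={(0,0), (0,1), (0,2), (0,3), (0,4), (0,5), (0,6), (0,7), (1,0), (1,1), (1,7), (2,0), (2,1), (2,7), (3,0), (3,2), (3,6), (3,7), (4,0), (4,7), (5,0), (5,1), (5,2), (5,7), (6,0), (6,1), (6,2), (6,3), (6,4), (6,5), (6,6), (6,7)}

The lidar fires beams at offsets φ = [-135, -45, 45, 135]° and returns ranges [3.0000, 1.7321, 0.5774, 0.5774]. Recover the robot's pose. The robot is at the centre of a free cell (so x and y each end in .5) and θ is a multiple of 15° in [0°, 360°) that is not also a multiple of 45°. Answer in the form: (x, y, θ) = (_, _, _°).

The pose lattice has 24·16 = 384 candidates. Test each by forward raycasting.
  (1.5, 3.5, 120°): beam 1 = 1.9319 ≠ 3.0000 ✗
  (5.5, 6.5, 345°): beam 1 = 5.1962 ≠ 3.0000 ✗
  (5.5, 4.5, 240°): beam 1 = 2.5882 ≠ 3.0000 ✗
  …
  (5.5, 3.5, 255°): r_1=3.0000, r_2=1.7321, r_3=0.5774, r_4=0.5774 — all match ✓
Unique over the lattice → pose = (5.5, 3.5, 255°).

(x, y, θ) = (5.5, 3.5, 255°)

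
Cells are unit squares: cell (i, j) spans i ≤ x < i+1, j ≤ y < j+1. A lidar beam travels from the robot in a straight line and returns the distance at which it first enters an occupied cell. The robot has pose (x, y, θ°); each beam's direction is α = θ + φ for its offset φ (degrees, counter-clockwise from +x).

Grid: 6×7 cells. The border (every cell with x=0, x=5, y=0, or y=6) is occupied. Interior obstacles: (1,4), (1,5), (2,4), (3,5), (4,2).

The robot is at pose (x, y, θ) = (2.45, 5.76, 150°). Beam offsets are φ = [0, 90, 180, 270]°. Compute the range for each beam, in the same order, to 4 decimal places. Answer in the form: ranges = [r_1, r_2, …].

beam 1: φ=0°, α=150°
  dir = (cos 150°, sin 150°) = (-0.8660, 0.5000); from cell (2,5)
  next x-line at t=0.5196, next y-line at t=0.4800; Δt_x=1.1547, Δt_y=2.0000
    y: enter (2,6) at t=0.4800 ← occupied
  → r_1 = 0.4800
beam 2: φ=90°, α=240°
  dir = (cos 240°, sin 240°) = (-0.5000, -0.8660); from cell (2,5)
  next x-line at t=0.9000, next y-line at t=0.8776; Δt_x=2.0000, Δt_y=1.1547
    y: enter (2,4) at t=0.8776 ← occupied
  → r_2 = 0.8776
beam 3: φ=180°, α=330°
  dir = (cos 330°, sin 330°) = (0.8660, -0.5000); from cell (2,5)
  next x-line at t=0.6351, next y-line at t=1.5200; Δt_x=1.1547, Δt_y=2.0000
    x: enter (3,5) at t=0.6351 ← occupied
  → r_3 = 0.6351
beam 4: φ=270°, α=60°
  dir = (cos 60°, sin 60°) = (0.5000, 0.8660); from cell (2,5)
  next x-line at t=1.1000, next y-line at t=0.2771; Δt_x=2.0000, Δt_y=1.1547
    y: enter (2,6) at t=0.2771 ← occupied
  → r_4 = 0.2771

ranges = [0.4800, 0.8776, 0.6351, 0.2771]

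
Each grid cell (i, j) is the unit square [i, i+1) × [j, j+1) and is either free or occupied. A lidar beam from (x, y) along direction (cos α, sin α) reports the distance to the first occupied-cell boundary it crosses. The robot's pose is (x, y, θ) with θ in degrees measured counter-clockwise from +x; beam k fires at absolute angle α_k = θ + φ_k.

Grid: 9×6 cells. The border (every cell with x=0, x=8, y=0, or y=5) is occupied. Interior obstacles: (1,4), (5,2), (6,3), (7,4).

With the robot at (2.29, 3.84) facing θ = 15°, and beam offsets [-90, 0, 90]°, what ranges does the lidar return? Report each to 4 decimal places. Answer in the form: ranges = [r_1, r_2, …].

ranges = [2.9402, 4.4819, 1.1205]

beam 1: φ=-90°, α=285°
  cosα=0.2588 sinα=-0.9659 | (2,3) | tMaxX 2.7432 tMaxY 0.8696 | tΔX 3.8637 tΔY 1.0353
    t=0.8696 [y] (2,2)
    t=1.9049 [y] (2,1)
    t=2.7432 [x] (3,1)
    t=2.9402 [y] (3,0) — stop
  → r_1 = 2.9402
beam 2: φ=0°, α=15°
  cosα=0.9659 sinα=0.2588 | (2,3) | tMaxX 0.7350 tMaxY 0.6182 | tΔX 1.0353 tΔY 3.8637
    t=0.6182 [y] (2,4)
    t=0.7350 [x] (3,4)
    t=1.7703 [x] (4,4)
    t=2.8056 [x] (5,4)
    t=3.8409 [x] (6,4)
    t=4.4819 [y] (6,5) — stop
  → r_2 = 4.4819
beam 3: φ=90°, α=105°
  cosα=-0.2588 sinα=0.9659 | (2,3) | tMaxX 1.1205 tMaxY 0.1656 | tΔX 3.8637 tΔY 1.0353
    t=0.1656 [y] (2,4)
    t=1.1205 [x] (1,4) — stop
  → r_3 = 1.1205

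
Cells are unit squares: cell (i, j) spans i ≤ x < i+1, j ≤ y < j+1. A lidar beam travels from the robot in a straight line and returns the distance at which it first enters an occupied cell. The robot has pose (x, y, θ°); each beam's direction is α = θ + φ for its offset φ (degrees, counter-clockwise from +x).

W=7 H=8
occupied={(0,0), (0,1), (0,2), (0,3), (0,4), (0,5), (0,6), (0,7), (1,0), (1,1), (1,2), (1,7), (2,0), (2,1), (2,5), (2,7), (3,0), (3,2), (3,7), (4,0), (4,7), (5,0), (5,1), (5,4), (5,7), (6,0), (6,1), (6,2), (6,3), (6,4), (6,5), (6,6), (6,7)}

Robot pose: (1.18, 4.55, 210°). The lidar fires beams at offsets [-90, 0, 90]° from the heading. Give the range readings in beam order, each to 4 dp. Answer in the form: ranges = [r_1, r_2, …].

beam 1: φ=-90°, α=120°
  direction (-0.5000, 0.8660); cell (1,4); t to first gridline: x 0.3600, y 0.5196 (then +2.0000 / +1.1547)
    (0,4) via x @ 0.3600  # hit
  → r_1 = 0.3600
beam 2: φ=0°, α=210°
  direction (-0.8660, -0.5000); cell (1,4); t to first gridline: x 0.2078, y 1.1000 (then +1.1547 / +2.0000)
    (0,4) via x @ 0.2078  # hit
  → r_2 = 0.2078
beam 3: φ=90°, α=300°
  direction (0.5000, -0.8660); cell (1,4); t to first gridline: x 1.6400, y 0.6351 (then +2.0000 / +1.1547)
    (1,3) via y @ 0.6351
    (2,3) via x @ 1.6400
    (2,2) via y @ 1.7898
    (2,1) via y @ 2.9445  # hit
  → r_3 = 2.9445

ranges = [0.3600, 0.2078, 2.9445]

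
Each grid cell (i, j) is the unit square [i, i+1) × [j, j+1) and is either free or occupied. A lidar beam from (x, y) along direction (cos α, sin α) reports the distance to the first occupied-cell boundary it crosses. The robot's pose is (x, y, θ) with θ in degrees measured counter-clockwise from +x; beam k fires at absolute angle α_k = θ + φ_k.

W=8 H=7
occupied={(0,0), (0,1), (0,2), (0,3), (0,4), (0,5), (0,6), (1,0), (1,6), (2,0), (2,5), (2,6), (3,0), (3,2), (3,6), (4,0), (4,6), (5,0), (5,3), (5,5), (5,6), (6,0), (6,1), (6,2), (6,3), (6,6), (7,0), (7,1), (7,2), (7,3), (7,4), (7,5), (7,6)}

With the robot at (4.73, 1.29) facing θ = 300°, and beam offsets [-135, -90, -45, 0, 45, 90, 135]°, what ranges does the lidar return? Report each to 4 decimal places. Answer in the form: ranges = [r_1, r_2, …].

beam 1: φ=-135°, α=165°
  direction (-0.9659, 0.2588); cell (4,1); t to first gridline: x 0.7558, y 2.7432 (then +1.0353 / +3.8637)
    (3,1) via x @ 0.7558
    (2,1) via x @ 1.7910
    (2,2) via y @ 2.7432
    (1,2) via x @ 2.8263
    (0,2) via x @ 3.8616  # hit
  → r_1 = 3.8616
beam 2: φ=-90°, α=210°
  direction (-0.8660, -0.5000); cell (4,1); t to first gridline: x 0.8429, y 0.5800 (then +1.1547 / +2.0000)
    (4,0) via y @ 0.5800  # hit
  → r_2 = 0.5800
beam 3: φ=-45°, α=255°
  direction (-0.2588, -0.9659); cell (4,1); t to first gridline: x 2.8205, y 0.3002 (then +3.8637 / +1.0353)
    (4,0) via y @ 0.3002  # hit
  → r_3 = 0.3002
beam 4: φ=0°, α=300°
  direction (0.5000, -0.8660); cell (4,1); t to first gridline: x 0.5400, y 0.3349 (then +2.0000 / +1.1547)
    (4,0) via y @ 0.3349  # hit
  → r_4 = 0.3349
beam 5: φ=45°, α=345°
  direction (0.9659, -0.2588); cell (4,1); t to first gridline: x 0.2795, y 1.1205 (then +1.0353 / +3.8637)
    (5,1) via x @ 0.2795
    (5,0) via y @ 1.1205  # hit
  → r_5 = 1.1205
beam 6: φ=90°, α=30°
  direction (0.8660, 0.5000); cell (4,1); t to first gridline: x 0.3118, y 1.4200 (then +1.1547 / +2.0000)
    (5,1) via x @ 0.3118
    (5,2) via y @ 1.4200
    (6,2) via x @ 1.4665  # hit
  → r_6 = 1.4665
beam 7: φ=135°, α=75°
  direction (0.2588, 0.9659); cell (4,1); t to first gridline: x 1.0432, y 0.7350 (then +3.8637 / +1.0353)
    (4,2) via y @ 0.7350
    (5,2) via x @ 1.0432
    (5,3) via y @ 1.7703  # hit
  → r_7 = 1.7703

ranges = [3.8616, 0.5800, 0.3002, 0.3349, 1.1205, 1.4665, 1.7703]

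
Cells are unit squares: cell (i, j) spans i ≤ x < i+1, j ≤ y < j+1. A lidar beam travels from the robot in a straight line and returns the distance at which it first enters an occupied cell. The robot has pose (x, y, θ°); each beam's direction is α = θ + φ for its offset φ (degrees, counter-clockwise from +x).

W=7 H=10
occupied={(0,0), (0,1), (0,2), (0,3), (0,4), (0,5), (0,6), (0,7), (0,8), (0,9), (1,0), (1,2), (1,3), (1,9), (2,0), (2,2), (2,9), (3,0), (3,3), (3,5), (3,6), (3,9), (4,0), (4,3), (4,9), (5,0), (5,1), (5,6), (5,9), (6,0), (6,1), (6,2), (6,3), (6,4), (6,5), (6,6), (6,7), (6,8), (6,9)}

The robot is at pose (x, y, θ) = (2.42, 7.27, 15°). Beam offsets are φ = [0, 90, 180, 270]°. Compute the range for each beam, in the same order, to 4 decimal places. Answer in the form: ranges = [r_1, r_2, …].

ranges = [3.7063, 1.7910, 1.4701, 2.2409]

beam 1: φ=0°, α=15°
  direction (0.9659, 0.2588); cell (2,7); t to first gridline: x 0.6005, y 2.8205 (then +1.0353 / +3.8637)
    (3,7) via x @ 0.6005
    (4,7) via x @ 1.6357
    (5,7) via x @ 2.6710
    (5,8) via y @ 2.8205
    (6,8) via x @ 3.7063  # hit
  → r_1 = 3.7063
beam 2: φ=90°, α=105°
  direction (-0.2588, 0.9659); cell (2,7); t to first gridline: x 1.6228, y 0.7558 (then +3.8637 / +1.0353)
    (2,8) via y @ 0.7558
    (1,8) via x @ 1.6228
    (1,9) via y @ 1.7910  # hit
  → r_2 = 1.7910
beam 3: φ=180°, α=195°
  direction (-0.9659, -0.2588); cell (2,7); t to first gridline: x 0.4348, y 1.0432 (then +1.0353 / +3.8637)
    (1,7) via x @ 0.4348
    (1,6) via y @ 1.0432
    (0,6) via x @ 1.4701  # hit
  → r_3 = 1.4701
beam 4: φ=270°, α=285°
  direction (0.2588, -0.9659); cell (2,7); t to first gridline: x 2.2409, y 0.2795 (then +3.8637 / +1.0353)
    (2,6) via y @ 0.2795
    (2,5) via y @ 1.3148
    (3,5) via x @ 2.2409  # hit
  → r_4 = 2.2409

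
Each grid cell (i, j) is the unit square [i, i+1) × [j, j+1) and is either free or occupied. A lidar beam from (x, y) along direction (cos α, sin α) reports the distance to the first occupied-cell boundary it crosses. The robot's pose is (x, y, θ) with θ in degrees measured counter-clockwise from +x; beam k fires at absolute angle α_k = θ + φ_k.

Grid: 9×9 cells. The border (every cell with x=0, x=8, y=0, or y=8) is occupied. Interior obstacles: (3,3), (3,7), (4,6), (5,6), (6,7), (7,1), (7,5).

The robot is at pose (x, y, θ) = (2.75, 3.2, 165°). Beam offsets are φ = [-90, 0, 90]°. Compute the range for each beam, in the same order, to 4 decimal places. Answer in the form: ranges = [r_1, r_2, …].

ranges = [3.9340, 1.8117, 2.2776]

beam 1: φ=-90°, α=75°
  d=(0.2588,0.9659)  start (2,3)  tX=0.9659 tY=0.8282  stride 1/|dx|=3.8637 1/|dy|=1.0353
    cross y-line → (2,4), t=0.8282
    cross x-line → (3,4), t=0.9659
    cross y-line → (3,5), t=1.8635
    cross y-line → (3,6), t=2.8988
    cross y-line → (3,7), t=3.9340 (wall)
  → r_1 = 3.9340
beam 2: φ=0°, α=165°
  d=(-0.9659,0.2588)  start (2,3)  tX=0.7765 tY=3.0910  stride 1/|dx|=1.0353 1/|dy|=3.8637
    cross x-line → (1,3), t=0.7765
    cross x-line → (0,3), t=1.8117 (wall)
  → r_2 = 1.8117
beam 3: φ=90°, α=255°
  d=(-0.2588,-0.9659)  start (2,3)  tX=2.8978 tY=0.2071  stride 1/|dx|=3.8637 1/|dy|=1.0353
    cross y-line → (2,2), t=0.2071
    cross y-line → (2,1), t=1.2423
    cross y-line → (2,0), t=2.2776 (wall)
  → r_3 = 2.2776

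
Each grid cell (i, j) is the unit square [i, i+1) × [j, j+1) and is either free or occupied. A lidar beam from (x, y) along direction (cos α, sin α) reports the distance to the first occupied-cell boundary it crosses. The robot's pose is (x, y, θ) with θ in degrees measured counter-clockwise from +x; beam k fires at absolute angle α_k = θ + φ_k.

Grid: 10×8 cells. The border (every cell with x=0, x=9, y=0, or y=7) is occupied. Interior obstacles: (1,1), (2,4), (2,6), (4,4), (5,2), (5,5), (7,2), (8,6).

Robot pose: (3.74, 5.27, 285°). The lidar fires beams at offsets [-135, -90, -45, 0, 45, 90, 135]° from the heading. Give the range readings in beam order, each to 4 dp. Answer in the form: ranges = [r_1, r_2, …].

ranges = [1.4600, 1.0432, 3.7759, 1.0046, 0.5400, 1.3044, 1.9976]

beam 1: φ=-135°, α=150°
  dir = (cos 150°, sin 150°) = (-0.8660, 0.5000); from cell (3,5)
  next x-line at t=0.8545, next y-line at t=1.4600; Δt_x=1.1547, Δt_y=2.0000
    x: enter (2,5) at t=0.8545
    y: enter (2,6) at t=1.4600 ← occupied
  → r_1 = 1.4600
beam 2: φ=-90°, α=195°
  dir = (cos 195°, sin 195°) = (-0.9659, -0.2588); from cell (3,5)
  next x-line at t=0.7661, next y-line at t=1.0432; Δt_x=1.0353, Δt_y=3.8637
    x: enter (2,5) at t=0.7661
    y: enter (2,4) at t=1.0432 ← occupied
  → r_2 = 1.0432
beam 3: φ=-45°, α=240°
  dir = (cos 240°, sin 240°) = (-0.5000, -0.8660); from cell (3,5)
  next x-line at t=1.4800, next y-line at t=0.3118; Δt_x=2.0000, Δt_y=1.1547
    y: enter (3,4) at t=0.3118
    y: enter (3,3) at t=1.4665
    x: enter (2,3) at t=1.4800
    y: enter (2,2) at t=2.6212
    x: enter (1,2) at t=3.4800
    y: enter (1,1) at t=3.7759 ← occupied
  → r_3 = 3.7759
beam 4: φ=0°, α=285°
  dir = (cos 285°, sin 285°) = (0.2588, -0.9659); from cell (3,5)
  next x-line at t=1.0046, next y-line at t=0.2795; Δt_x=3.8637, Δt_y=1.0353
    y: enter (3,4) at t=0.2795
    x: enter (4,4) at t=1.0046 ← occupied
  → r_4 = 1.0046
beam 5: φ=45°, α=330°
  dir = (cos 330°, sin 330°) = (0.8660, -0.5000); from cell (3,5)
  next x-line at t=0.3002, next y-line at t=0.5400; Δt_x=1.1547, Δt_y=2.0000
    x: enter (4,5) at t=0.3002
    y: enter (4,4) at t=0.5400 ← occupied
  → r_5 = 0.5400
beam 6: φ=90°, α=15°
  dir = (cos 15°, sin 15°) = (0.9659, 0.2588); from cell (3,5)
  next x-line at t=0.2692, next y-line at t=2.8205; Δt_x=1.0353, Δt_y=3.8637
    x: enter (4,5) at t=0.2692
    x: enter (5,5) at t=1.3044 ← occupied
  → r_6 = 1.3044
beam 7: φ=135°, α=60°
  dir = (cos 60°, sin 60°) = (0.5000, 0.8660); from cell (3,5)
  next x-line at t=0.5200, next y-line at t=0.8429; Δt_x=2.0000, Δt_y=1.1547
    x: enter (4,5) at t=0.5200
    y: enter (4,6) at t=0.8429
    y: enter (4,7) at t=1.9976 ← occupied
  → r_7 = 1.9976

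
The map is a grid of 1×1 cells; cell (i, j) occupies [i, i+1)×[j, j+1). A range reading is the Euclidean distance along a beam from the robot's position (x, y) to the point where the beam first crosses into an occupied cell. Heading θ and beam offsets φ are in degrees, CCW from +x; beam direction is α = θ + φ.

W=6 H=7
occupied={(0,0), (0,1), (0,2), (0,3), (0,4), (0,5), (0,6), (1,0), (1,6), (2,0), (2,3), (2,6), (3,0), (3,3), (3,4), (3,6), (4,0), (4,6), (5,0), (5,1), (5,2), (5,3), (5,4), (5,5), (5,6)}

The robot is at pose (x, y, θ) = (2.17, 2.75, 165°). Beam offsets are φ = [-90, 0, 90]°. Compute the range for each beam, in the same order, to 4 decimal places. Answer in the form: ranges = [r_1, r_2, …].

ranges = [0.2588, 1.2113, 1.8117]

beam 1: φ=-90°, α=75°
  direction (0.2588, 0.9659); cell (2,2); t to first gridline: x 3.2069, y 0.2588 (then +3.8637 / +1.0353)
    (2,3) via y @ 0.2588  # hit
  → r_1 = 0.2588
beam 2: φ=0°, α=165°
  direction (-0.9659, 0.2588); cell (2,2); t to first gridline: x 0.1760, y 0.9659 (then +1.0353 / +3.8637)
    (1,2) via x @ 0.1760
    (1,3) via y @ 0.9659
    (0,3) via x @ 1.2113  # hit
  → r_2 = 1.2113
beam 3: φ=90°, α=255°
  direction (-0.2588, -0.9659); cell (2,2); t to first gridline: x 0.6568, y 0.7765 (then +3.8637 / +1.0353)
    (1,2) via x @ 0.6568
    (1,1) via y @ 0.7765
    (1,0) via y @ 1.8117  # hit
  → r_3 = 1.8117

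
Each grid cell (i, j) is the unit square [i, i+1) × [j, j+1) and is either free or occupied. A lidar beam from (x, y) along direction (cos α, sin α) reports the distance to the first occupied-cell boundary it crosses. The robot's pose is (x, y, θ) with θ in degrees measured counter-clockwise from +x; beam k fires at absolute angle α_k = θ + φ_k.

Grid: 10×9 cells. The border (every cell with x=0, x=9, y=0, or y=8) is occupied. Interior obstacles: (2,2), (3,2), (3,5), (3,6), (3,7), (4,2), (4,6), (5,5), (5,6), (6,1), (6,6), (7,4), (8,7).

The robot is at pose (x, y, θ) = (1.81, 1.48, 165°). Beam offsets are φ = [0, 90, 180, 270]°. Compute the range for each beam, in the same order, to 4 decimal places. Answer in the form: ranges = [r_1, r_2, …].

beam 1: φ=0°, α=165°
  cosα=-0.9659 sinα=0.2588 | (1,1) | tMaxX 0.8386 tMaxY 2.0091 | tΔX 1.0353 tΔY 3.8637
    t=0.8386 [x] (0,1) — stop
  → r_1 = 0.8386
beam 2: φ=90°, α=255°
  cosα=-0.2588 sinα=-0.9659 | (1,1) | tMaxX 3.1296 tMaxY 0.4969 | tΔX 3.8637 tΔY 1.0353
    t=0.4969 [y] (1,0) — stop
  → r_2 = 0.4969
beam 3: φ=180°, α=345°
  cosα=0.9659 sinα=-0.2588 | (1,1) | tMaxX 0.1967 tMaxY 1.8546 | tΔX 1.0353 tΔY 3.8637
    t=0.1967 [x] (2,1)
    t=1.2320 [x] (3,1)
    t=1.8546 [y] (3,0) — stop
  → r_3 = 1.8546
beam 4: φ=270°, α=75°
  cosα=0.2588 sinα=0.9659 | (1,1) | tMaxX 0.7341 tMaxY 0.5383 | tΔX 3.8637 tΔY 1.0353
    t=0.5383 [y] (1,2)
    t=0.7341 [x] (2,2) — stop
  → r_4 = 0.7341

ranges = [0.8386, 0.4969, 1.8546, 0.7341]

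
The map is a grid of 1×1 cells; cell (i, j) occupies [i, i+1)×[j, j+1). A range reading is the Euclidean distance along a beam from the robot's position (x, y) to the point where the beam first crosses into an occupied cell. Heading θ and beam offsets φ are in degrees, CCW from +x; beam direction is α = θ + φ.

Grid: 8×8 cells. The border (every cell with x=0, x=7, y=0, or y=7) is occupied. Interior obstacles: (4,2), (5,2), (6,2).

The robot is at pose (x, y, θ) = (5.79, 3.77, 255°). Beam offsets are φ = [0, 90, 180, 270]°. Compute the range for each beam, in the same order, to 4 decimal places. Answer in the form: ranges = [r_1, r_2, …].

beam 1: φ=0°, α=255°
  direction (-0.2588, -0.9659); cell (5,3); t to first gridline: x 3.0523, y 0.7972 (then +3.8637 / +1.0353)
    (5,2) via y @ 0.7972  # hit
  → r_1 = 0.7972
beam 2: φ=90°, α=345°
  direction (0.9659, -0.2588); cell (5,3); t to first gridline: x 0.2174, y 2.9751 (then +1.0353 / +3.8637)
    (6,3) via x @ 0.2174
    (7,3) via x @ 1.2527  # hit
  → r_2 = 1.2527
beam 3: φ=180°, α=75°
  direction (0.2588, 0.9659); cell (5,3); t to first gridline: x 0.8114, y 0.2381 (then +3.8637 / +1.0353)
    (5,4) via y @ 0.2381
    (6,4) via x @ 0.8114
    (6,5) via y @ 1.2734
    (6,6) via y @ 2.3087
    (6,7) via y @ 3.3439  # hit
  → r_3 = 3.3439
beam 4: φ=270°, α=165°
  direction (-0.9659, 0.2588); cell (5,3); t to first gridline: x 0.8179, y 0.8887 (then +1.0353 / +3.8637)
    (4,3) via x @ 0.8179
    (4,4) via y @ 0.8887
    (3,4) via x @ 1.8531
    (2,4) via x @ 2.8884
    (1,4) via x @ 3.9237
    (1,5) via y @ 4.7524
    (0,5) via x @ 4.9590  # hit
  → r_4 = 4.9590

ranges = [0.7972, 1.2527, 3.3439, 4.9590]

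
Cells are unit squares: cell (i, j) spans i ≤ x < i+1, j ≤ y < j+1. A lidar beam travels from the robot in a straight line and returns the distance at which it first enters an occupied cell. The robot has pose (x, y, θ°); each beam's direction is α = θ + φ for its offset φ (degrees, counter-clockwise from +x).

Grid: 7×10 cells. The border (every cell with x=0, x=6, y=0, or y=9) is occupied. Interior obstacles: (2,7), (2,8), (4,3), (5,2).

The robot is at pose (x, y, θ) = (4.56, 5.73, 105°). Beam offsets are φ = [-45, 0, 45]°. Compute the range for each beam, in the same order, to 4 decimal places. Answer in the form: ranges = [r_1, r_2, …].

ranges = [2.8800, 3.3854, 2.5400]

beam 1: φ=-45°, α=60°
  cosα=0.5000 sinα=0.8660 | (4,5) | tMaxX 0.8800 tMaxY 0.3118 | tΔX 2.0000 tΔY 1.1547
    t=0.3118 [y] (4,6)
    t=0.8800 [x] (5,6)
    t=1.4665 [y] (5,7)
    t=2.6212 [y] (5,8)
    t=2.8800 [x] (6,8) — stop
  → r_1 = 2.8800
beam 2: φ=0°, α=105°
  cosα=-0.2588 sinα=0.9659 | (4,5) | tMaxX 2.1637 tMaxY 0.2795 | tΔX 3.8637 tΔY 1.0353
    t=0.2795 [y] (4,6)
    t=1.3148 [y] (4,7)
    t=2.1637 [x] (3,7)
    t=2.3501 [y] (3,8)
    t=3.3854 [y] (3,9) — stop
  → r_2 = 3.3854
beam 3: φ=45°, α=150°
  cosα=-0.8660 sinα=0.5000 | (4,5) | tMaxX 0.6466 tMaxY 0.5400 | tΔX 1.1547 tΔY 2.0000
    t=0.5400 [y] (4,6)
    t=0.6466 [x] (3,6)
    t=1.8013 [x] (2,6)
    t=2.5400 [y] (2,7) — stop
  → r_3 = 2.5400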